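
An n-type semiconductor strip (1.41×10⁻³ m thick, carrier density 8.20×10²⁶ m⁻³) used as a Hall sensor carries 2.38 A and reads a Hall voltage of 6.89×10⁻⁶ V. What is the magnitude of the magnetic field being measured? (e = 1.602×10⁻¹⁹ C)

B ≈ 0.536 T

From V_H = IB/(n e t), B = V_H n e t / I.
B = (6.89×10⁻⁶)(8.20×10²⁶)(1.602×10⁻¹⁹)(1.41×10⁻³)/2.38 ≈ 0.536 T.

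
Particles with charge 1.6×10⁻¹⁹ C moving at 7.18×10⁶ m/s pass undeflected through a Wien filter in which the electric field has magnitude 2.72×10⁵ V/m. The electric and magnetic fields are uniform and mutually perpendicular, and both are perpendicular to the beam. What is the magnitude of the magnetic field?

Balance of forces in the selector: qE = qvB ⇒ B = E/v.
B = 2.72×10⁵/7.18×10⁶ = 0.0379 T.

B = 0.0379 T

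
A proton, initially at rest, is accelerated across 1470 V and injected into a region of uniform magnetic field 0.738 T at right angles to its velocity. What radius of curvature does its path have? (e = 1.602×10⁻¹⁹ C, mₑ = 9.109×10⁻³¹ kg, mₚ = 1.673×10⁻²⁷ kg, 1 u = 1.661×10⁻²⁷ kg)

Acceleration: |q|V = ½mv² ⇒ v = √(2|q|V/m) = √(2·1.602×10⁻¹⁹·1470/1.673×10⁻²⁷) ≈ 5.306×10⁵ m/s.
In the field: r = mv/(|q|B) = (1.673×10⁻²⁷)(5.306×10⁵)/((1.602×10⁻¹⁹)(0.738)) ≈ 7.51×10⁻³ m.

r ≈ 7.51×10⁻³ m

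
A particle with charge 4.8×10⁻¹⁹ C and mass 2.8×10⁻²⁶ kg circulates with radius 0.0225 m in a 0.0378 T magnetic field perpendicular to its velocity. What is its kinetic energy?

v = |q|Br/m, then KE = ½mv² = (qBr)²/(2m).
v = (4.8×10⁻¹⁹)(0.0378)(0.0225)/2.8×10⁻²⁶ ≈ 1.458×10⁴ m/s.
KE = ½(2.8×10⁻²⁶)(1.458×10⁴)² ≈ 2.98×10⁻¹⁸ J = 18.6 eV.

KE ≈ 18.6 eV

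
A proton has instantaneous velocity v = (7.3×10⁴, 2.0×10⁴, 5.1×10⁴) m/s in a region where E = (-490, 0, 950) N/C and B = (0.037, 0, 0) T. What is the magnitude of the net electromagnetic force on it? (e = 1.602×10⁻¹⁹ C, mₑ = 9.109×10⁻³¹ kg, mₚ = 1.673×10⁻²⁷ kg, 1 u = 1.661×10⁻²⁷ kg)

|F| ≈ 3.14×10⁻¹⁶ N

v×B = (0, 1890, -740) N/C.
E + v×B = (-490, 1890, 210) N/C.
F = q(E + v×B) = (1.602×10⁻¹⁹ C)·(-490, 1890, 210) = (-7.85×10⁻¹⁷, 3.02×10⁻¹⁶, 3.36×10⁻¹⁷) N.
|F| = 3.14×10⁻¹⁶ N.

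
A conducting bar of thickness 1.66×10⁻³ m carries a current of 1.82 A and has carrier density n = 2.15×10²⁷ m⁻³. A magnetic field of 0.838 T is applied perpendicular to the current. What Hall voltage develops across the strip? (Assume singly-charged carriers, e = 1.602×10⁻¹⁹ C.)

V_H = IB/(n e t).
V_H = (1.82)(0.838)/((2.15×10²⁷)(1.602×10⁻¹⁹)(1.66×10⁻³)) ≈ 2.67×10⁻⁶ V.

V_H ≈ 2.67×10⁻⁶ V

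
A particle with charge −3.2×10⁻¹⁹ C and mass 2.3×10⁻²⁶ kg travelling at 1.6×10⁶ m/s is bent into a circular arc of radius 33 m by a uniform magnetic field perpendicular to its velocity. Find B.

B ≈ 3.5×10⁻³ T

From |q|vB = mv²/r, B = mv/(|q|r).
B = (2.3×10⁻²⁶)(1.6×10⁶)/((3.2×10⁻¹⁹)(33)) ≈ 3.5×10⁻³ T.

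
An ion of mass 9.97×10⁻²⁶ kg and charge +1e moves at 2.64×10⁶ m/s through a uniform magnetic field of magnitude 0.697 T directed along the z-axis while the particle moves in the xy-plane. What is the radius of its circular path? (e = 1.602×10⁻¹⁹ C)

r ≈ 2.36 m

The magnetic force provides the centripetal force: |q|vB = mv²/r.
r = mv/(|q|B) = (9.97×10⁻²⁶)(2.64×10⁶)/((1.602×10⁻¹⁹)(0.697)) ≈ 2.36 m.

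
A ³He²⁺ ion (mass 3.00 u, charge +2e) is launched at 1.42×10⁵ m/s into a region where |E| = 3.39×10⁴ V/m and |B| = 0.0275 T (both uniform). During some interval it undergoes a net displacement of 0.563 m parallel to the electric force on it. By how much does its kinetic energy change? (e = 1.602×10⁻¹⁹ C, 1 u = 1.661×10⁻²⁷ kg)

The magnetic force is always ⟂ v and does no work; only the electric force changes KE.
ΔKE = F_E · d = |q|E d = (3.204×10⁻¹⁹)(3.39×10⁴)(0.563) ≈ 6.12×10⁻¹⁵ J.

ΔKE ≈ 6.12×10⁻¹⁵ J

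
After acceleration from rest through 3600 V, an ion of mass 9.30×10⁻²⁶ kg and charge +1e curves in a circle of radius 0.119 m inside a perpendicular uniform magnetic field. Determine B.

v = √(2|q|V/m) = √(2·1.602×10⁻¹⁹·3600/9.30×10⁻²⁶) ≈ 1.114×10⁵ m/s.
B = mv/(|q|r) = (9.30×10⁻²⁶)(1.114×10⁵)/((1.602×10⁻¹⁹)(0.119)) ≈ 0.543 T.

B ≈ 0.543 T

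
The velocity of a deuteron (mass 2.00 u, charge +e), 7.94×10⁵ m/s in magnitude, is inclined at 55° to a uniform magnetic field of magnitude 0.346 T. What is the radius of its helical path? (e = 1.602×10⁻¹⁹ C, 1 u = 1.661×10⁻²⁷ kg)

r ≈ 0.0390 m

v⊥ = v sinθ = 7.94×10⁵·sin55° ≈ 6.504×10⁵ m/s.
r = m v⊥/(|q|B) = (3.322×10⁻²⁷)(6.504×10⁵)/((1.602×10⁻¹⁹)(0.346)) ≈ 0.0390 m.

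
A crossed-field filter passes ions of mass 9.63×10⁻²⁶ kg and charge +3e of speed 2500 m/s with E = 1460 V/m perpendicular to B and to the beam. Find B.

B = 0.584 T

Balance of forces in the selector: qE = qvB ⇒ B = E/v.
B = 1460/2500 = 0.584 T.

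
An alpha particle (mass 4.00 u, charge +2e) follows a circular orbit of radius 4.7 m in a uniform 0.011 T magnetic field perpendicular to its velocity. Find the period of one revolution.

The cyclotron period depends only on m, q, B: T = 2πm/(|q|B).
T = 2π(6.644×10⁻²⁷)/((3.204×10⁻¹⁹)(0.011)) ≈ 1.2×10⁻⁵ s.

T ≈ 1.2×10⁻⁵ s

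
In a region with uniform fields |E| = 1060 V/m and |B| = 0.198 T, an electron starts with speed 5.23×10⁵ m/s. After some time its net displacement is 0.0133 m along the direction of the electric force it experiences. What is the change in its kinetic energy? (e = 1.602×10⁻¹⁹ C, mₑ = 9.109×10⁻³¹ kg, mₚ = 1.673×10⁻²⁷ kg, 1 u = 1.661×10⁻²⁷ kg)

ΔKE ≈ 2.26×10⁻¹⁸ J

The magnetic force is always ⟂ v and does no work; only the electric force changes KE.
ΔKE = F_E · d = |q|E d = (1.602×10⁻¹⁹)(1060)(0.0133) ≈ 2.26×10⁻¹⁸ J.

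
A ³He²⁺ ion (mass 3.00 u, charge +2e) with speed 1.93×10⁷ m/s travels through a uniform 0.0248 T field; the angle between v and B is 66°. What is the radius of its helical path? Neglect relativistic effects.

r ≈ 11.1 m

v⊥ = v sinθ = 1.93×10⁷·sin66° ≈ 1.763×10⁷ m/s.
r = m v⊥/(|q|B) = (4.983×10⁻²⁷)(1.763×10⁷)/((3.204×10⁻¹⁹)(0.0248)) ≈ 11.1 m.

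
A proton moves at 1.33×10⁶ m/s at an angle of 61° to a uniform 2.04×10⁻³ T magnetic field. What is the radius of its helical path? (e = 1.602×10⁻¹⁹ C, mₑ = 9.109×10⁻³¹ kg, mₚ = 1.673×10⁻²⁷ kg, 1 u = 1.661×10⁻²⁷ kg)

v⊥ = v sinθ = 1.33×10⁶·sin61° ≈ 1.163×10⁶ m/s.
r = m v⊥/(|q|B) = (1.673×10⁻²⁷)(1.163×10⁶)/((1.602×10⁻¹⁹)(2.04×10⁻³)) ≈ 5.95 m.

r ≈ 5.95 m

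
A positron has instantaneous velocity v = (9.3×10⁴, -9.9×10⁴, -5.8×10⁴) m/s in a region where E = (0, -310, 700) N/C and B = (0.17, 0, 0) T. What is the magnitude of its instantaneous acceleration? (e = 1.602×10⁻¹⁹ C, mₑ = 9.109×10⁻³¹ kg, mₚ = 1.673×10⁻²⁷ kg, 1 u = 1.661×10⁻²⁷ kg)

|a| ≈ 3.56×10¹⁵ m/s²

v×B = (0, -9860, 1.68×10⁴) N/C.
E + v×B = (0, -1.02×10⁴, 1.75×10⁴) N/C.
F = q(E + v×B) = (1.602×10⁻¹⁹ C)·(0, -1.02×10⁴, 1.75×10⁴) = (0, -1.63×10⁻¹⁵, 2.81×10⁻¹⁵) N.
|a| = |F|/m = 3.247×10⁻¹⁵/9.109×10⁻³¹ ≈ 3.56×10¹⁵ m/s².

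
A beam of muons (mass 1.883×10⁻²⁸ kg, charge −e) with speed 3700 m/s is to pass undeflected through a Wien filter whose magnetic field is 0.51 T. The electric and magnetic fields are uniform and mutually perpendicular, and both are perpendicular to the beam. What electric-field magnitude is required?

For straight-line motion qE = qvB, so E = vB.
E = 3700 × 0.51 = 1900 V/m.

E = 1900 V/m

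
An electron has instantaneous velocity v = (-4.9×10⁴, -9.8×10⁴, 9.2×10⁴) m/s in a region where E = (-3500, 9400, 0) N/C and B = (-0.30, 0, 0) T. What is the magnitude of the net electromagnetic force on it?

|F| ≈ 5.57×10⁻¹⁵ N

v×B = (0, -2.76×10⁴, -2.94×10⁴) N/C.
E + v×B = (-3500, -1.82×10⁴, -2.94×10⁴) N/C.
F = q(E + v×B) = (−1.602×10⁻¹⁹ C)·(-3500, -1.82×10⁴, -2.94×10⁴) = (5.61×10⁻¹⁶, 2.92×10⁻¹⁵, 4.71×10⁻¹⁵) N.
|F| = 5.57×10⁻¹⁵ N.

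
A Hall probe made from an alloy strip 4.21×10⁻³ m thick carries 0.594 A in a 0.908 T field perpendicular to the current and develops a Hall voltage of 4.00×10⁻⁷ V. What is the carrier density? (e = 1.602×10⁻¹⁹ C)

From V_H = IB/(n e t), n = IB/(V_H e t).
n = (0.594)(0.908)/((4.00×10⁻⁷)(1.602×10⁻¹⁹)(4.21×10⁻³)) ≈ 2.00×10²⁷ m⁻³.

n ≈ 2.00×10²⁷ m⁻³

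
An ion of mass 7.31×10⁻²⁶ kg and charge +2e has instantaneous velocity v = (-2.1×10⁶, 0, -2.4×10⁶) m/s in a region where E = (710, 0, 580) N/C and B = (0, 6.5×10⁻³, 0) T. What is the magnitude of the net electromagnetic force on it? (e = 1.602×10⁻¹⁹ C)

|F| ≈ 6.70×10⁻¹⁵ N

v×B = (1.56×10⁴, 0, -1.36×10⁴) N/C.
E + v×B = (1.63×10⁴, 0, -1.31×10⁴) N/C.
F = q(E + v×B) = (3.204×10⁻¹⁹ C)·(1.63×10⁴, 0, -1.31×10⁴) = (5.23×10⁻¹⁵, 0, -4.19×10⁻¹⁵) N.
|F| = 6.70×10⁻¹⁵ N.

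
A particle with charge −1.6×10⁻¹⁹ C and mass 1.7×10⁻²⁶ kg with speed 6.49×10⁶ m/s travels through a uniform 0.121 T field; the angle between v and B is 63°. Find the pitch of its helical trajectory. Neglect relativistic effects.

v∥ = v cosθ = 6.49×10⁶·cos63° ≈ 2.946×10⁶ m/s.
T = 2πm/(|q|B) = 2π(1.7×10⁻²⁶)/((1.6×10⁻¹⁹)(0.121)) ≈ 5.517×10⁻⁶ s.
pitch = v∥ T = (2.946×10⁶)(5.517×10⁻⁶) ≈ 16.3 m.

p ≈ 16.3 m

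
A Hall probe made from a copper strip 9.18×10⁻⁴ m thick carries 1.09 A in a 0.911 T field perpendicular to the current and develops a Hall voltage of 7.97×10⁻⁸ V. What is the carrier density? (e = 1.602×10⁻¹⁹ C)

n ≈ 8.47×10²⁸ m⁻³

From V_H = IB/(n e t), n = IB/(V_H e t).
n = (1.09)(0.911)/((7.97×10⁻⁸)(1.602×10⁻¹⁹)(9.18×10⁻⁴)) ≈ 8.47×10²⁸ m⁻³.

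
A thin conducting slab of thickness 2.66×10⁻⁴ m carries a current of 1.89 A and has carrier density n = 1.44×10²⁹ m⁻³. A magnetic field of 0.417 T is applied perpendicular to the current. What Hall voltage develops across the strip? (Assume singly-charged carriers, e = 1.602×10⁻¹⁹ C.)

V_H = IB/(n e t).
V_H = (1.89)(0.417)/((1.44×10²⁹)(1.602×10⁻¹⁹)(2.66×10⁻⁴)) ≈ 1.28×10⁻⁷ V.

V_H ≈ 1.28×10⁻⁷ V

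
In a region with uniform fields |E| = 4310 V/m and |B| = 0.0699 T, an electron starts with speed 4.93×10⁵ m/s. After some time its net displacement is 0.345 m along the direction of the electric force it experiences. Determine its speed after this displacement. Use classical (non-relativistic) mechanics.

v_f ≈ 2.29×10⁷ m/s

B does no work; ΔKE = |q|E d.
½mv_f² = ½mv₀² + |q|Ed = ½(9.109×10⁻³¹)(4.93×10⁵)² + (1.602×10⁻¹⁹)(4310)(0.345) ≈ 1.107×10⁻¹⁹ J + 2.382×10⁻¹⁶ J ≈ 2.383×10⁻¹⁶ J.
v_f = √(2·2.383×10⁻¹⁶/9.109×10⁻³¹) ≈ 2.29×10⁷ m/s.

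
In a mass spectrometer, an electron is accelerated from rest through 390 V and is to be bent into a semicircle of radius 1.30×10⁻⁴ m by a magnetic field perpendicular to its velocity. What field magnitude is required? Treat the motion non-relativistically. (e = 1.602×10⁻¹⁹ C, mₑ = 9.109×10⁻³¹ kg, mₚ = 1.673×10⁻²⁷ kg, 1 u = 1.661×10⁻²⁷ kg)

v = √(2|q|V/m) = √(2·1.602×10⁻¹⁹·390/9.109×10⁻³¹) ≈ 1.171×10⁷ m/s.
B = mv/(|q|r) = (9.109×10⁻³¹)(1.171×10⁷)/((1.602×10⁻¹⁹)(1.30×10⁻⁴)) ≈ 0.512 T.

B ≈ 0.512 T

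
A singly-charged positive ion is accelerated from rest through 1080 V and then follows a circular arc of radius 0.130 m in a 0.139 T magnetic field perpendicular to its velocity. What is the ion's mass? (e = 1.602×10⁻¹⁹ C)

m ≈ 2.42×10⁻²⁶ kg

Combine |q|V = ½mv² and r = mv/(|q|B): eliminate v to get m = qB²r²/(2V).
m = (1.602×10⁻¹⁹)(0.139)²(0.130)²/(2·1080) ≈ 2.42×10⁻²⁶ kg.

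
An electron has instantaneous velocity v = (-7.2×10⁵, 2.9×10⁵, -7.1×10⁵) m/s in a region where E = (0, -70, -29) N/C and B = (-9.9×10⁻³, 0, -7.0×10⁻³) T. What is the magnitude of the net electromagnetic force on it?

v×B = (-2030, 1990, 2870) N/C.
E + v×B = (-2030, 1920, 2840) N/C.
F = q(E + v×B) = (−1.602×10⁻¹⁹ C)·(-2030, 1920, 2840) = (3.25×10⁻¹⁶, -3.07×10⁻¹⁶, -4.55×10⁻¹⁶) N.
|F| = 6.38×10⁻¹⁶ N.

|F| ≈ 6.38×10⁻¹⁶ N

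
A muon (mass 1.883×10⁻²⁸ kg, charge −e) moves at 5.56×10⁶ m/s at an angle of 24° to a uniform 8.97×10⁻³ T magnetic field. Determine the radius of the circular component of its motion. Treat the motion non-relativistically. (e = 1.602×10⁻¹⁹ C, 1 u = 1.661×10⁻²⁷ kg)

r ≈ 0.296 m

v⊥ = v sinθ = 5.56×10⁶·sin24° ≈ 2.261×10⁶ m/s.
r = m v⊥/(|q|B) = (1.883×10⁻²⁸)(2.261×10⁶)/((1.602×10⁻¹⁹)(8.97×10⁻³)) ≈ 0.296 m.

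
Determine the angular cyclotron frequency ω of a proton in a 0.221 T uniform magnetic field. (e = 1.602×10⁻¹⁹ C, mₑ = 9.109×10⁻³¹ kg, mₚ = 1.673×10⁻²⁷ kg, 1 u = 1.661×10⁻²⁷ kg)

ω ≈ 2.12×10⁷ rad/s

ω = |q|B/m.
ω = (1.602×10⁻¹⁹)(0.221)/1.673×10⁻²⁷ ≈ 2.12×10⁷ rad/s.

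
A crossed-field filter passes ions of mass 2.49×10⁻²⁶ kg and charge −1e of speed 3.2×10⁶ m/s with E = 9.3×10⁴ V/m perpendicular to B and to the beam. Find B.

B = 0.029 T

Balance of forces in the selector: qE = qvB ⇒ B = E/v.
B = 9.3×10⁴/3.2×10⁶ = 0.029 T.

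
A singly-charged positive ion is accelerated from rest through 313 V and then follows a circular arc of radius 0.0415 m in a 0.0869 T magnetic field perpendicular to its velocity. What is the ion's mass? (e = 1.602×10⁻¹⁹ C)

Combine |q|V = ½mv² and r = mv/(|q|B): eliminate v to get m = qB²r²/(2V).
m = (1.602×10⁻¹⁹)(0.0869)²(0.0415)²/(2·313) ≈ 3.33×10⁻²⁷ kg.

m ≈ 3.33×10⁻²⁷ kg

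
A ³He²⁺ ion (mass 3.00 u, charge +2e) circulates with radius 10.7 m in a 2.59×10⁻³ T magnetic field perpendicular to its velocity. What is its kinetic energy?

KE ≈ 4.94×10⁴ eV

v = |q|Br/m, then KE = ½mv² = (qBr)²/(2m).
v = (3.204×10⁻¹⁹)(2.59×10⁻³)(10.7)/4.983×10⁻²⁷ ≈ 1.782×10⁶ m/s.
KE = ½(4.983×10⁻²⁷)(1.782×10⁶)² ≈ 7.91×10⁻¹⁵ J = 4.94×10⁴ eV.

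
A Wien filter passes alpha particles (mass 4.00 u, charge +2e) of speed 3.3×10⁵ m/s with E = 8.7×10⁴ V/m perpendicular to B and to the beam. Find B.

Balance of forces in the selector: qE = qvB ⇒ B = E/v.
B = 8.7×10⁴/3.3×10⁵ = 0.26 T.

B = 0.26 T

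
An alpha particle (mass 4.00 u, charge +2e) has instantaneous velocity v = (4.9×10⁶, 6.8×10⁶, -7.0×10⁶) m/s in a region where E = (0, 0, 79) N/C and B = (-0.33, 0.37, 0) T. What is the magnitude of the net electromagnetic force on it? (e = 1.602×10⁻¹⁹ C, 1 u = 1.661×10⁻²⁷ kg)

|F| ≈ 1.71×10⁻¹² N

v×B = (2.59×10⁶, 2.31×10⁶, 4.06×10⁶) N/C.
E + v×B = (2.59×10⁶, 2.31×10⁶, 4.06×10⁶) N/C.
F = q(E + v×B) = (3.204×10⁻¹⁹ C)·(2.59×10⁶, 2.31×10⁶, 4.06×10⁶) = (8.30×10⁻¹³, 7.40×10⁻¹³, 1.30×10⁻¹²) N.
|F| = 1.71×10⁻¹² N.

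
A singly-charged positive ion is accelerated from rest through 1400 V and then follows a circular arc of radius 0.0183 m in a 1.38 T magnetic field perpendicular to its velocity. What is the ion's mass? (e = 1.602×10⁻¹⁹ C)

Combine |q|V = ½mv² and r = mv/(|q|B): eliminate v to get m = qB²r²/(2V).
m = (1.602×10⁻¹⁹)(1.38)²(0.0183)²/(2·1400) ≈ 3.65×10⁻²⁶ kg.

m ≈ 3.65×10⁻²⁶ kg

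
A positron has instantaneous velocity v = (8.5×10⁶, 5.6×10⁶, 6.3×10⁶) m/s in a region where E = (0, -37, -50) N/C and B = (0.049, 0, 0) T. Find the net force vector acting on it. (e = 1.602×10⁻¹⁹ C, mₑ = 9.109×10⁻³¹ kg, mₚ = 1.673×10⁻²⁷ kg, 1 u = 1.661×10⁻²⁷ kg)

v×B = (0, 3.09×10⁵, -2.74×10⁵) N/C.
E + v×B = (0, 3.09×10⁵, -2.74×10⁵) N/C.
F = q(E + v×B) = (1.602×10⁻¹⁹ C)·(0, 3.09×10⁵, -2.74×10⁵) = (0, 4.94×10⁻¹⁴, -4.40×10⁻¹⁴) N.

F ≈ (0, 4.94×10⁻¹⁴, -4.40×10⁻¹⁴) N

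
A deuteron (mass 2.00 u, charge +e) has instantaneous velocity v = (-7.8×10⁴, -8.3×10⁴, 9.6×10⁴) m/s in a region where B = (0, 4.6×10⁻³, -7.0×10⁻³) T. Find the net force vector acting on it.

F ≈ (2.23×10⁻¹⁷, -8.75×10⁻¹⁷, -5.75×10⁻¹⁷) N

v×B = (139, -546, -359) N/C.
F = q v×B = (1.602×10⁻¹⁹ C)·(139, -546, -359) = (2.23×10⁻¹⁷, -8.75×10⁻¹⁷, -5.75×10⁻¹⁷) N.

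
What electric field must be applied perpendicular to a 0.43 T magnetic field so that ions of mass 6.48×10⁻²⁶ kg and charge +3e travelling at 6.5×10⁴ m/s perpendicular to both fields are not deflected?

E = 2.8×10⁴ V/m

For straight-line motion qE = qvB, so E = vB.
E = 6.5×10⁴ × 0.43 = 2.8×10⁴ V/m.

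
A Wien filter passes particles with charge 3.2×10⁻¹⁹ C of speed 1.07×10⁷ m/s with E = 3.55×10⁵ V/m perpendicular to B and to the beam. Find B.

B = 0.0332 T

Balance of forces in the selector: qE = qvB ⇒ B = E/v.
B = 3.55×10⁵/1.07×10⁷ = 0.0332 T.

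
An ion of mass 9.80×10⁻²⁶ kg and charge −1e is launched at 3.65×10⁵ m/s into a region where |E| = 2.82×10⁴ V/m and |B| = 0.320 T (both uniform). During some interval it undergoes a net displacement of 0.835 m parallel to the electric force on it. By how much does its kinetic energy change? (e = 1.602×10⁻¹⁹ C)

ΔKE ≈ 3.77×10⁻¹⁵ J

The magnetic force is always ⟂ v and does no work; only the electric force changes KE.
ΔKE = F_E · d = |q|E d = (1.602×10⁻¹⁹)(2.82×10⁴)(0.835) ≈ 3.77×10⁻¹⁵ J.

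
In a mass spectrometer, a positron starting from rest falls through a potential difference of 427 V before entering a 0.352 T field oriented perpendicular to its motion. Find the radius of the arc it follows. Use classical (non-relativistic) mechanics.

Acceleration: |q|V = ½mv² ⇒ v = √(2|q|V/m) = √(2·1.602×10⁻¹⁹·427/9.109×10⁻³¹) ≈ 1.226×10⁷ m/s.
In the field: r = mv/(|q|B) = (9.109×10⁻³¹)(1.226×10⁷)/((1.602×10⁻¹⁹)(0.352)) ≈ 1.98×10⁻⁴ m.

r ≈ 1.98×10⁻⁴ m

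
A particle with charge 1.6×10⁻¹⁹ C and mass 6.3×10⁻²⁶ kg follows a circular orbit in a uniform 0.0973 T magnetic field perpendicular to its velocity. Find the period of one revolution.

T ≈ 2.54×10⁻⁵ s

The cyclotron period depends only on m, q, B: T = 2πm/(|q|B).
T = 2π(6.3×10⁻²⁶)/((1.6×10⁻¹⁹)(0.0973)) ≈ 2.54×10⁻⁵ s.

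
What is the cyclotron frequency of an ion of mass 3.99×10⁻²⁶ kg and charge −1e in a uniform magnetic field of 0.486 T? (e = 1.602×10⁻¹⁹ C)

f ≈ 3.11×10⁵ Hz

f = |q|B/(2πm).
f = (1.602×10⁻¹⁹)(0.486)/(2π·3.99×10⁻²⁶) ≈ 3.11×10⁵ Hz.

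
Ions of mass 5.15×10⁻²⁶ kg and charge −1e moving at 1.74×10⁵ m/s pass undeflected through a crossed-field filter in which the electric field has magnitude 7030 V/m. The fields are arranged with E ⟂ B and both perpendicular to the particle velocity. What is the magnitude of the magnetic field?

B = 0.0404 T

Balance of forces in the selector: qE = qvB ⇒ B = E/v.
B = 7030/1.74×10⁵ = 0.0404 T.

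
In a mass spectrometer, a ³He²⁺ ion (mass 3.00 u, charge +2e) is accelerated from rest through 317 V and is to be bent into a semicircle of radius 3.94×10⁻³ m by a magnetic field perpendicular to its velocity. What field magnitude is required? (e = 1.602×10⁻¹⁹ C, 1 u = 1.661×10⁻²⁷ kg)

v = √(2|q|V/m) = √(2·3.204×10⁻¹⁹·317/4.983×10⁻²⁷) ≈ 2.019×10⁵ m/s.
B = mv/(|q|r) = (4.983×10⁻²⁷)(2.019×10⁵)/((3.204×10⁻¹⁹)(3.94×10⁻³)) ≈ 0.797 T.

B ≈ 0.797 T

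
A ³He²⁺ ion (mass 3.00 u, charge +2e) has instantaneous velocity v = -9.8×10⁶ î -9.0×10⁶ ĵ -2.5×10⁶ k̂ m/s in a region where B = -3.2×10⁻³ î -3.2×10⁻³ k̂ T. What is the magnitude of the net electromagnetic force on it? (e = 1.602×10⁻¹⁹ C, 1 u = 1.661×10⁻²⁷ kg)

v×B = (2.88×10⁴, -2.34×10⁴, -2.88×10⁴) N/C.
F = q v×B = (3.204×10⁻¹⁹ C)·(2.88×10⁴, -2.34×10⁴, -2.88×10⁴) = (9.23×10⁻¹⁵, -7.48×10⁻¹⁵, -9.23×10⁻¹⁵) N.
|F| = 1.50×10⁻¹⁴ N.

|F| ≈ 1.50×10⁻¹⁴ N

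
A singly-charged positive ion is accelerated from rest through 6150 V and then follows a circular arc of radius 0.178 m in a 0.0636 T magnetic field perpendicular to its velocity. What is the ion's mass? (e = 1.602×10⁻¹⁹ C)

m ≈ 1.67×10⁻²⁷ kg

Combine |q|V = ½mv² and r = mv/(|q|B): eliminate v to get m = qB²r²/(2V).
m = (1.602×10⁻¹⁹)(0.0636)²(0.178)²/(2·6150) ≈ 1.67×10⁻²⁷ kg.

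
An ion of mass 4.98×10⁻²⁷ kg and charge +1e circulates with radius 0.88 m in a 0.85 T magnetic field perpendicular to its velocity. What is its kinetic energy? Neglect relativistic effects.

v = |q|Br/m, then KE = ½mv² = (qBr)²/(2m).
v = (1.602×10⁻¹⁹)(0.85)(0.88)/4.98×10⁻²⁷ ≈ 2.406×10⁷ m/s.
KE = ½(4.98×10⁻²⁷)(2.406×10⁷)² ≈ 1.4×10⁻¹² J = 9.0×10⁶ eV.

KE ≈ 9.0×10⁶ eV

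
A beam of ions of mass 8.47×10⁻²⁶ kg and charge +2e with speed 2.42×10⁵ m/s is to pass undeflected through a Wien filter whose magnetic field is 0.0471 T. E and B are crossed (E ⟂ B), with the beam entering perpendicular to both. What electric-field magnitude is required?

For straight-line motion qE = qvB, so E = vB.
E = 2.42×10⁵ × 0.0471 = 1.14×10⁴ V/m.

E = 1.14×10⁴ V/m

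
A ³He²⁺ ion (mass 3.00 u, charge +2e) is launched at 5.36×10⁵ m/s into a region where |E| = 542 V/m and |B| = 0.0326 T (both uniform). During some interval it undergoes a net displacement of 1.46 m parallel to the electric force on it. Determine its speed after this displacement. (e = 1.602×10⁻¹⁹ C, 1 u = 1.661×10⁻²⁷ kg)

v_f ≈ 6.24×10⁵ m/s

B does no work; ΔKE = |q|E d.
½mv_f² = ½mv₀² + |q|Ed = ½(4.983×10⁻²⁷)(5.36×10⁵)² + (3.204×10⁻¹⁹)(542)(1.46) ≈ 7.158×10⁻¹⁶ J + 2.535×10⁻¹⁶ J ≈ 9.693×10⁻¹⁶ J.
v_f = √(2·9.693×10⁻¹⁶/4.983×10⁻²⁷) ≈ 6.24×10⁵ m/s.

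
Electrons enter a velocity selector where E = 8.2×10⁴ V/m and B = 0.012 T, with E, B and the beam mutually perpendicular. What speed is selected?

v = 6.8×10⁶ m/s

For undeflected motion the electric and magnetic forces balance: qE = qvB.
v = E/B = 8.2×10⁴/0.012 = 6.8×10⁶ m/s.
The result is independent of the particle's charge and mass.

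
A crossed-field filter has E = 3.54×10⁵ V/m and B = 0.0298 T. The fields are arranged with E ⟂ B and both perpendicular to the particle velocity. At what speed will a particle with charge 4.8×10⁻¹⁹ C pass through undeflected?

v = 1.19×10⁷ m/s

Zero net Lorentz force requires |qE| = |q v×B|, i.e. E = vB.
v = E/B = 3.54×10⁵/0.0298 = 1.19×10⁷ m/s.
The result is independent of the particle's charge and mass.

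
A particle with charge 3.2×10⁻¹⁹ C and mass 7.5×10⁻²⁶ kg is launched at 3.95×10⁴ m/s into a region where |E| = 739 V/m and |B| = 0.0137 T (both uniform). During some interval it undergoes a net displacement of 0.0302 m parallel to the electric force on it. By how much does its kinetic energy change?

The magnetic force is always ⟂ v and does no work; only the electric force changes KE.
ΔKE = F_E · d = |q|E d = (3.2×10⁻¹⁹)(739)(0.0302) ≈ 7.14×10⁻¹⁸ J.

ΔKE ≈ 7.14×10⁻¹⁸ J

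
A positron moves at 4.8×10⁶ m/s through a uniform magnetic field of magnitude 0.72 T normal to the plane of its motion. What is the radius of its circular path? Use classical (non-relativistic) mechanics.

The magnetic force provides the centripetal force: |q|vB = mv²/r.
r = mv/(|q|B) = (9.109×10⁻³¹)(4.8×10⁶)/((1.602×10⁻¹⁹)(0.72)) ≈ 3.8×10⁻⁵ m.

r ≈ 3.8×10⁻⁵ m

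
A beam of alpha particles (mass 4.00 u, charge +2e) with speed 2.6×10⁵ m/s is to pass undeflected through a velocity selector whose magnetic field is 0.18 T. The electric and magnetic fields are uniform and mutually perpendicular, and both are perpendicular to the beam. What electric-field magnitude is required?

For straight-line motion qE = qvB, so E = vB.
E = 2.6×10⁵ × 0.18 = 4.7×10⁴ V/m.

E = 4.7×10⁴ V/m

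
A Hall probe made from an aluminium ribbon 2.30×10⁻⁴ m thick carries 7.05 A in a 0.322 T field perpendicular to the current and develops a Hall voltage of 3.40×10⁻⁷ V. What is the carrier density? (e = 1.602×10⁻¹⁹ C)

n ≈ 1.81×10²⁹ m⁻³

From V_H = IB/(n e t), n = IB/(V_H e t).
n = (7.05)(0.322)/((3.40×10⁻⁷)(1.602×10⁻¹⁹)(2.30×10⁻⁴)) ≈ 1.81×10²⁹ m⁻³.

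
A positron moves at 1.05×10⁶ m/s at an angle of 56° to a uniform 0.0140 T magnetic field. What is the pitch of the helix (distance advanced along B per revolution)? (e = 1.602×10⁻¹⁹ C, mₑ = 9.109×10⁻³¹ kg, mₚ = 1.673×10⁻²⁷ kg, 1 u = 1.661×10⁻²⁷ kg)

p ≈ 1.50×10⁻³ m

v∥ = v cosθ = 1.05×10⁶·cos56° ≈ 5.872×10⁵ m/s.
T = 2πm/(|q|B) = 2π(9.109×10⁻³¹)/((1.602×10⁻¹⁹)(0.0140)) ≈ 2.552×10⁻⁹ s.
pitch = v∥ T = (5.872×10⁵)(2.552×10⁻⁹) ≈ 1.50×10⁻³ m.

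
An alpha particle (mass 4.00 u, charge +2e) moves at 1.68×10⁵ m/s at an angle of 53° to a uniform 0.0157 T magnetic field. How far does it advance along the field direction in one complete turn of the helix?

p ≈ 0.839 m

v∥ = v cosθ = 1.68×10⁵·cos53° ≈ 1.011×10⁵ m/s.
T = 2πm/(|q|B) = 2π(6.644×10⁻²⁷)/((3.204×10⁻¹⁹)(0.0157)) ≈ 8.299×10⁻⁶ s.
pitch = v∥ T = (1.011×10⁵)(8.299×10⁻⁶) ≈ 0.839 m.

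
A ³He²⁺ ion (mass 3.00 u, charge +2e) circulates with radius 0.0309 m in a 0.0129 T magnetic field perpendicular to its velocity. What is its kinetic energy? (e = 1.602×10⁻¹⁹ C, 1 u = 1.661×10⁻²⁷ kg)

KE ≈ 1.64×10⁻¹⁸ J

v = |q|Br/m, then KE = ½mv² = (qBr)²/(2m).
v = (3.204×10⁻¹⁹)(0.0129)(0.0309)/4.983×10⁻²⁷ ≈ 2.563×10⁴ m/s.
KE = ½(4.983×10⁻²⁷)(2.563×10⁴)² ≈ 1.64×10⁻¹⁸ J.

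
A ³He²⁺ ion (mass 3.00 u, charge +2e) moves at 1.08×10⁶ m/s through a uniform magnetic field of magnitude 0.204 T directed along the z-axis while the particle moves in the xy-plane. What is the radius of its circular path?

r ≈ 0.0823 m

The magnetic force provides the centripetal force: |q|vB = mv²/r.
r = mv/(|q|B) = (4.983×10⁻²⁷)(1.08×10⁶)/((3.204×10⁻¹⁹)(0.204)) ≈ 0.0823 m.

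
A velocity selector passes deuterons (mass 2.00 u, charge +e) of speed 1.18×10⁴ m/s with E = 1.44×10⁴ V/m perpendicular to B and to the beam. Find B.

B = 1.22 T

Balance of forces in the selector: qE = qvB ⇒ B = E/v.
B = 1.44×10⁴/1.18×10⁴ = 1.22 T.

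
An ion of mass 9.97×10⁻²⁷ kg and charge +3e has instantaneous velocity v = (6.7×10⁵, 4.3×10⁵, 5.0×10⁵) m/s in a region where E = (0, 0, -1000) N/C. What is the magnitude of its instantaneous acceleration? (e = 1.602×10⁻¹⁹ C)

Only an electric field acts, so F = qE = (4.806×10⁻¹⁹ C)·(0, 0, -1000) = (0, 0, -4.81×10⁻¹⁶) N.
|a| = |F|/m = 4.806×10⁻¹⁶/9.97×10⁻²⁷ ≈ 4.82×10¹⁰ m/s².

|a| ≈ 4.82×10¹⁰ m/s²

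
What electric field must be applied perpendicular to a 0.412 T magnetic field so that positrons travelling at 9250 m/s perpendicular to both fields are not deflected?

E = 3810 V/m

For straight-line motion qE = qvB, so E = vB.
E = 9250 × 0.412 = 3810 V/m.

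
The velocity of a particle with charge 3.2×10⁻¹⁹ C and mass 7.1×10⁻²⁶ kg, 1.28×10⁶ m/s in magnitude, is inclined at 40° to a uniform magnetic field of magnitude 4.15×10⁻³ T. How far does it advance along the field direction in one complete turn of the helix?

v∥ = v cosθ = 1.28×10⁶·cos40° ≈ 9.805×10⁵ m/s.
T = 2πm/(|q|B) = 2π(7.1×10⁻²⁶)/((3.2×10⁻¹⁹)(4.15×10⁻³)) ≈ 3.359×10⁻⁴ s.
pitch = v∥ T = (9.805×10⁵)(3.359×10⁻⁴) ≈ 329 m.

p ≈ 329 m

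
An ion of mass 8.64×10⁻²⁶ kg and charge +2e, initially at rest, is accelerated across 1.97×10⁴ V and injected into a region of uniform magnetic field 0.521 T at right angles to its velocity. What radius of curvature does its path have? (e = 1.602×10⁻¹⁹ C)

Acceleration: |q|V = ½mv² ⇒ v = √(2|q|V/m) = √(2·3.204×10⁻¹⁹·1.97×10⁴/8.64×10⁻²⁶) ≈ 3.822×10⁵ m/s.
In the field: r = mv/(|q|B) = (8.64×10⁻²⁶)(3.822×10⁵)/((3.204×10⁻¹⁹)(0.521)) ≈ 0.198 m.

r ≈ 0.198 m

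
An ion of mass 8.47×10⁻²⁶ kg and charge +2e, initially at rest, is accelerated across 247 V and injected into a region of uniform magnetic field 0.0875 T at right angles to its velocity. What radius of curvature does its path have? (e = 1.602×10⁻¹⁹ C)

r ≈ 0.131 m

Acceleration: |q|V = ½mv² ⇒ v = √(2|q|V/m) = √(2·3.204×10⁻¹⁹·247/8.47×10⁻²⁶) ≈ 4.323×10⁴ m/s.
In the field: r = mv/(|q|B) = (8.47×10⁻²⁶)(4.323×10⁴)/((3.204×10⁻¹⁹)(0.0875)) ≈ 0.131 m.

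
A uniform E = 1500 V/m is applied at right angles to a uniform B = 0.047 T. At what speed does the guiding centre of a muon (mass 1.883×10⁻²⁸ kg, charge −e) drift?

v_d ≈ 3.2×10⁴ m/s

The steady drift has the magnetic force balancing the electric force, so v_d = E/B.
v_d = 1500/0.047 = 3.2×10⁴ m/s.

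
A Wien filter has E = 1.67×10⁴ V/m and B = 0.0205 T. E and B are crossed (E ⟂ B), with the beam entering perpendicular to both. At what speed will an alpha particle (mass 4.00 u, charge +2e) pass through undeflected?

v = 8.15×10⁵ m/s

For undeflected motion the electric and magnetic forces balance: qE = qvB.
v = E/B = 1.67×10⁴/0.0205 = 8.15×10⁵ m/s.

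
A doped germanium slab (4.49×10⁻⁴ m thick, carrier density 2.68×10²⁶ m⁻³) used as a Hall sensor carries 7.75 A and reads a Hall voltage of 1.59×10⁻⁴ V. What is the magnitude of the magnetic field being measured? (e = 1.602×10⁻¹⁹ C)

From V_H = IB/(n e t), B = V_H n e t / I.
B = (1.59×10⁻⁴)(2.68×10²⁶)(1.602×10⁻¹⁹)(4.49×10⁻⁴)/7.75 ≈ 0.395 T.

B ≈ 0.395 T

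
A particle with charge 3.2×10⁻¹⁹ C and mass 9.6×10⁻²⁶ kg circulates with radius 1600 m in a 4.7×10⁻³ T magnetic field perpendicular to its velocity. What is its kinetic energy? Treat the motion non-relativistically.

KE ≈ 3.0×10⁻¹¹ J

v = |q|Br/m, then KE = ½mv² = (qBr)²/(2m).
v = (3.2×10⁻¹⁹)(4.7×10⁻³)(1600)/9.6×10⁻²⁶ ≈ 2.507×10⁷ m/s.
KE = ½(9.6×10⁻²⁶)(2.507×10⁷)² ≈ 3.0×10⁻¹¹ J.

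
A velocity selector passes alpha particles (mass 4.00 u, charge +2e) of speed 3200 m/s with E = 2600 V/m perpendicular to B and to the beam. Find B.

Balance of forces in the selector: qE = qvB ⇒ B = E/v.
B = 2600/3200 = 0.81 T.

B = 0.81 T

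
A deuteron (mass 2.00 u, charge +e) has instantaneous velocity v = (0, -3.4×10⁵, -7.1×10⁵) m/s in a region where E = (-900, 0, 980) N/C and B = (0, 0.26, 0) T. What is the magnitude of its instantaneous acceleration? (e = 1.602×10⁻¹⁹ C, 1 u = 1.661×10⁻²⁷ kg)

|a| ≈ 8.86×10¹² m/s²

v×B = (1.85×10⁵, 0, 0) N/C.
E + v×B = (1.84×10⁵, 0, 980) N/C.
F = q(E + v×B) = (1.602×10⁻¹⁹ C)·(1.84×10⁵, 0, 980) = (2.94×10⁻¹⁴, 0, 1.57×10⁻¹⁶) N.
|a| = |F|/m = 2.943×10⁻¹⁴/3.322×10⁻²⁷ ≈ 8.86×10¹² m/s².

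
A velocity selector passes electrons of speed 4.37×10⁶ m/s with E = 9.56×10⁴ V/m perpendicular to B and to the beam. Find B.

B = 0.0219 T

Balance of forces in the selector: qE = qvB ⇒ B = E/v.
B = 9.56×10⁴/4.37×10⁶ = 0.0219 T.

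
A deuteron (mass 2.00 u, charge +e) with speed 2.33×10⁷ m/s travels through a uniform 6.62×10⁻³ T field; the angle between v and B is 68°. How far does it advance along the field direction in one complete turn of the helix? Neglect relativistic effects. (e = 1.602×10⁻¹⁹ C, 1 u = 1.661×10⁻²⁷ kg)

p ≈ 172 m

v∥ = v cosθ = 2.33×10⁷·cos68° ≈ 8.728×10⁶ m/s.
T = 2πm/(|q|B) = 2π(3.322×10⁻²⁷)/((1.602×10⁻¹⁹)(6.62×10⁻³)) ≈ 1.968×10⁻⁵ s.
pitch = v∥ T = (8.728×10⁶)(1.968×10⁻⁵) ≈ 172 m.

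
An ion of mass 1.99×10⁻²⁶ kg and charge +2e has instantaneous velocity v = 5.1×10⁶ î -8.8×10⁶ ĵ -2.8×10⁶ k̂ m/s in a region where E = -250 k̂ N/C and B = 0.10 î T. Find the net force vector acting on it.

F ≈ (0, -8.97×10⁻¹⁴, 2.82×10⁻¹³) N

v×B = (0, -2.80×10⁵, 8.80×10⁵) N/C.
E + v×B = (0, -2.80×10⁵, 8.80×10⁵) N/C.
F = q(E + v×B) = (3.204×10⁻¹⁹ C)·(0, -2.80×10⁵, 8.80×10⁵) = (0, -8.97×10⁻¹⁴, 2.82×10⁻¹³) N.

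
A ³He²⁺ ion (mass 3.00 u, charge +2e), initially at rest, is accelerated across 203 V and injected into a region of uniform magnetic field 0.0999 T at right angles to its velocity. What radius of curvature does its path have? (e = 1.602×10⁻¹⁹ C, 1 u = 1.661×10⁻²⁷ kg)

r ≈ 0.0252 m

Acceleration: |q|V = ½mv² ⇒ v = √(2|q|V/m) = √(2·3.204×10⁻¹⁹·203/4.983×10⁻²⁷) ≈ 1.616×10⁵ m/s.
In the field: r = mv/(|q|B) = (4.983×10⁻²⁷)(1.616×10⁵)/((3.204×10⁻¹⁹)(0.0999)) ≈ 0.0252 m.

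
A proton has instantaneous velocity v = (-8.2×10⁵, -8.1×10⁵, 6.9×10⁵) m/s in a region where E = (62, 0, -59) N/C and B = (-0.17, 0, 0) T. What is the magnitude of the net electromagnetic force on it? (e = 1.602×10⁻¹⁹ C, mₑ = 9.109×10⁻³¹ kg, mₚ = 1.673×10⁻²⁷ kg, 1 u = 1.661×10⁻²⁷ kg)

v×B = (0, -1.17×10⁵, -1.38×10⁵) N/C.
E + v×B = (62.0, -1.17×10⁵, -1.38×10⁵) N/C.
F = q(E + v×B) = (1.602×10⁻¹⁹ C)·(62.0, -1.17×10⁵, -1.38×10⁵) = (9.93×10⁻¹⁸, -1.88×10⁻¹⁴, -2.21×10⁻¹⁴) N.
|F| = 2.90×10⁻¹⁴ N.

|F| ≈ 2.90×10⁻¹⁴ N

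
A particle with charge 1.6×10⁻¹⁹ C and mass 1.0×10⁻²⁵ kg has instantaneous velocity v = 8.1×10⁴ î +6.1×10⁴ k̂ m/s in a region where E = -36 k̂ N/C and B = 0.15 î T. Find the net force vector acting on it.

F ≈ (0, 1.46×10⁻¹⁵, -5.76×10⁻¹⁸) N

v×B = (0, 9150, 0) N/C.
E + v×B = (0, 9150, -36.0) N/C.
F = q(E + v×B) = (1.6×10⁻¹⁹ C)·(0, 9150, -36.0) = (0, 1.46×10⁻¹⁵, -5.76×10⁻¹⁸) N.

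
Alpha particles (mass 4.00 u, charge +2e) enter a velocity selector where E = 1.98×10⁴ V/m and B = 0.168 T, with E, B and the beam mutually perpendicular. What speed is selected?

v = 1.18×10⁵ m/s

For undeflected motion the electric and magnetic forces balance: qE = qvB.
v = E/B = 1.98×10⁴/0.168 = 1.18×10⁵ m/s.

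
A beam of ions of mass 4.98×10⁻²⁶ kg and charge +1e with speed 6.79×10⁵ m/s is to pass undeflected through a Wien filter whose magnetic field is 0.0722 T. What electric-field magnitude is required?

For straight-line motion qE = qvB, so E = vB.
E = 6.79×10⁵ × 0.0722 = 4.90×10⁴ V/m.

E = 4.90×10⁴ V/m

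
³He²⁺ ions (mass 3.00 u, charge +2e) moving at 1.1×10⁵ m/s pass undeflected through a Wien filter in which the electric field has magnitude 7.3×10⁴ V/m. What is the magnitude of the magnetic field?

B = 0.66 T

Balance of forces in the selector: qE = qvB ⇒ B = E/v.
B = 7.3×10⁴/1.1×10⁵ = 0.66 T.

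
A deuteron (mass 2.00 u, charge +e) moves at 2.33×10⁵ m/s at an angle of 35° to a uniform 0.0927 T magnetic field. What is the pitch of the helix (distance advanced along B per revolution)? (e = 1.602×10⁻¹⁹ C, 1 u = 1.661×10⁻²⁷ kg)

v∥ = v cosθ = 2.33×10⁵·cos35° ≈ 1.909×10⁵ m/s.
T = 2πm/(|q|B) = 2π(3.322×10⁻²⁷)/((1.602×10⁻¹⁹)(0.0927)) ≈ 1.406×10⁻⁶ s.
pitch = v∥ T = (1.909×10⁵)(1.406×10⁻⁶) ≈ 0.268 m.

p ≈ 0.268 m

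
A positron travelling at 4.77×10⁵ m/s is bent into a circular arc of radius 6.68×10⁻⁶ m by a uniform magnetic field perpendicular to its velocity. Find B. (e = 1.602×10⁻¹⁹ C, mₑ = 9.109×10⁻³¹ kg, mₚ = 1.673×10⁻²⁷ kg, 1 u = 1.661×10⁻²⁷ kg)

From |q|vB = mv²/r, B = mv/(|q|r).
B = (9.109×10⁻³¹)(4.77×10⁵)/((1.602×10⁻¹⁹)(6.68×10⁻⁶)) ≈ 0.406 T.

B ≈ 0.406 T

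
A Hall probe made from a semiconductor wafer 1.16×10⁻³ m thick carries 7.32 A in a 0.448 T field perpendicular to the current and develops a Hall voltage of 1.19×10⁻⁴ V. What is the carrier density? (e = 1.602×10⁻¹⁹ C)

n ≈ 1.48×10²⁶ m⁻³

From V_H = IB/(n e t), n = IB/(V_H e t).
n = (7.32)(0.448)/((1.19×10⁻⁴)(1.602×10⁻¹⁹)(1.16×10⁻³)) ≈ 1.48×10²⁶ m⁻³.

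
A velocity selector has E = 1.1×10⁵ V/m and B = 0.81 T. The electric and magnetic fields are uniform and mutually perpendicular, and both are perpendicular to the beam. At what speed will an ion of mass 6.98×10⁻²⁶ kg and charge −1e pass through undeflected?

v = 1.4×10⁵ m/s

Zero net Lorentz force requires |qE| = |q v×B|, i.e. E = vB.
v = E/B = 1.1×10⁵/0.81 = 1.4×10⁵ m/s.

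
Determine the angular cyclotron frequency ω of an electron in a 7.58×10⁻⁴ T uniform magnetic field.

ω = |q|B/m.
ω = (1.602×10⁻¹⁹)(7.58×10⁻⁴)/9.109×10⁻³¹ ≈ 1.33×10⁸ rad/s.

ω ≈ 1.33×10⁸ rad/s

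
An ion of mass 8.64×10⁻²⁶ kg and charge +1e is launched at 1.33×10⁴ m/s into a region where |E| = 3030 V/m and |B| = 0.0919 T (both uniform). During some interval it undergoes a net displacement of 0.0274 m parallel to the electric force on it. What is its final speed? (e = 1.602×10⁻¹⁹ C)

B does no work; ΔKE = |q|E d.
½mv_f² = ½mv₀² + |q|Ed = ½(8.64×10⁻²⁶)(1.33×10⁴)² + (1.602×10⁻¹⁹)(3030)(0.0274) ≈ 7.642×10⁻¹⁸ J + 1.330×10⁻¹⁷ J ≈ 2.094×10⁻¹⁷ J.
v_f = √(2·2.094×10⁻¹⁷/8.64×10⁻²⁶) ≈ 2.20×10⁴ m/s.

v_f ≈ 2.20×10⁴ m/s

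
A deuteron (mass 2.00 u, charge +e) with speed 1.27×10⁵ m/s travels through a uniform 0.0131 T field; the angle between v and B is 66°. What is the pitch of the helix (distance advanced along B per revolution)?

p ≈ 0.514 m

v∥ = v cosθ = 1.27×10⁵·cos66° ≈ 5.166×10⁴ m/s.
T = 2πm/(|q|B) = 2π(3.322×10⁻²⁷)/((1.602×10⁻¹⁹)(0.0131)) ≈ 9.946×10⁻⁶ s.
pitch = v∥ T = (5.166×10⁴)(9.946×10⁻⁶) ≈ 0.514 m.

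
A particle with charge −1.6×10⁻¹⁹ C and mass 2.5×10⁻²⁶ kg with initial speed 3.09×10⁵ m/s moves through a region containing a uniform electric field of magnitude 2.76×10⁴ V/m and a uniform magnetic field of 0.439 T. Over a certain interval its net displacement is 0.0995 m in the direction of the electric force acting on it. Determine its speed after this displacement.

B does no work; ΔKE = |q|E d.
½mv_f² = ½mv₀² + |q|Ed = ½(2.5×10⁻²⁶)(3.09×10⁵)² + (1.6×10⁻¹⁹)(2.76×10⁴)(0.0995) ≈ 1.194×10⁻¹⁵ J + 4.394×10⁻¹⁶ J ≈ 1.633×10⁻¹⁵ J.
v_f = √(2·1.633×10⁻¹⁵/2.5×10⁻²⁶) ≈ 3.61×10⁵ m/s.

v_f ≈ 3.61×10⁵ m/s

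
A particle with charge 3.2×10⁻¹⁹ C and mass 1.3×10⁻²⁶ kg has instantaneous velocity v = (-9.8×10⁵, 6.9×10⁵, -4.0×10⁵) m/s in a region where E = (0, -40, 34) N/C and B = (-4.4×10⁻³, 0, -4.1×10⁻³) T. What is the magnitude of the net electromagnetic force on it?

|F| ≈ 1.52×10⁻¹⁵ N

v×B = (-2830, -2260, 3040) N/C.
E + v×B = (-2830, -2300, 3070) N/C.
F = q(E + v×B) = (3.2×10⁻¹⁹ C)·(-2830, -2300, 3070) = (-9.05×10⁻¹⁶, -7.35×10⁻¹⁶, 9.82×10⁻¹⁶) N.
|F| = 1.52×10⁻¹⁵ N.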